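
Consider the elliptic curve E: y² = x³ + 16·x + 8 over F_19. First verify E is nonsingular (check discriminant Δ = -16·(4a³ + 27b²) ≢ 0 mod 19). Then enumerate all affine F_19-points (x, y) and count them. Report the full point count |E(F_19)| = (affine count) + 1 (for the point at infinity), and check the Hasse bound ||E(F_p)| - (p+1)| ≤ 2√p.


Affine points = {(1, 5), (1, 14), (3, 8), (3, 11), (5, 2), (5, 17), (6, 4), (6, 15), (7, 8), (7, 11), (9, 8), (9, 11), (10, 3), (10, 16), (12, 3), (12, 16), (13, 0), (16, 3), (16, 16), (17, 5), (17, 14)}; affine count = 21; |E(F_19)| = 22.

Discriminant check: Δ ∝ 4a³ + 27b² = 4·16³ + 27·8² = 4·4096 + 27·64 ≡ 5 (mod 19). Nonzero ⇒ E is nonsingular.
For each x ∈ F_19, compute rhs = x³ + 16·x + 8 mod 19, then count y ∈ F_19 with y² ≡ rhs.
  x = 0: rhs = 8, matching y values: none (0 points).
  x = 1: rhs = 6, matching y values: 5, 14 (2 points).
  x = 2: rhs = 10, matching y values: none (0 points).
  x = 3: rhs = 7, matching y values: 8, 11 (2 points).
  x = 4: rhs = 3, matching y values: none (0 points).
  x = 5: rhs = 4, matching y values: 2, 17 (2 points).
  x = 6: rhs = 16, matching y values: 4, 15 (2 points).
  x = 7: rhs = 7, matching y values: 8, 11 (2 points).
  x = 8: rhs = 2, matching y values: none (0 points).
  x = 9: rhs = 7, matching y values: 8, 11 (2 points).
  x = 10: rhs = 9, matching y values: 3, 16 (2 points).
  x = 11: rhs = 14, matching y values: none (0 points).
  x = 12: rhs = 9, matching y values: 3, 16 (2 points).
  x = 13: rhs = 0, matching y values: 0 (1 points).
  x = 14: rhs = 12, matching y values: none (0 points).
  x = 15: rhs = 13, matching y values: none (0 points).
  x = 16: rhs = 9, matching y values: 3, 16 (2 points).
  x = 17: rhs = 6, matching y values: 5, 14 (2 points).
  x = 18: rhs = 10, matching y values: none (0 points).
Total affine count: 21.
Full point count |E(F_19)| = 21 + 1 = 22.
Hasse bound: |22 − (19+1)| = |2| = 2 ≤ 2√19 ≈ 8.7178 ✓.


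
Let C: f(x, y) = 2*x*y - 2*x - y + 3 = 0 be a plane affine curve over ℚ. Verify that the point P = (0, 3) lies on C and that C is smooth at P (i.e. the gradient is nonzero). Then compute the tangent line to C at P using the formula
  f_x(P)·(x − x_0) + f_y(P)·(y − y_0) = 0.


Tangent line at P: 4*x - y + 3 = 0.

Step 1: f(0, 3) = 0, so P lies on C.
Step 2: partial derivatives
  f_x(x, y) = 2*y - 2, f_y(x, y) = 2*x - 1.
  f_x(P) = 4, f_y(P) = -1 (gradient nonzero, so P is smooth).
Step 3: tangent line at P: 4·(x − 0) + -1·(y − 3) = 0.
Expanding: 4*x - y + 3 = 0.


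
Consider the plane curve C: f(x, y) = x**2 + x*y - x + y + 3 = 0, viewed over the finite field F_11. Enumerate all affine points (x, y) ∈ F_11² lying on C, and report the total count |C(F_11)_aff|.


Affine F_11-points: {(0, 8), (1, 4), (2, 2), (3, 6), (4, 8), (5, 9), (6, 0), (7, 4), (8, 2), (9, 9)}; count = 10.

For each of the 121 pairs (x, y) ∈ F_11², evaluate f(x, y) mod 11. Record the zeros.
  x = 0: [0↦3, 1↦4, 2↦5, 3↦6, 4↦7, 5↦8, 6↦9, 7↦10, 8↦0, 9↦1, 10↦2]  zeros at y ∈ {8}
  x = 1: [0↦3, 1↦5, 2↦7, 3↦9, 4↦0, 5↦2, 6↦4, 7↦6, 8↦8, 9↦10, 10↦1]  zeros at y ∈ {4}
  x = 2: [0↦5, 1↦8, 2↦0, 3↦3, 4↦6, 5↦9, 6↦1, 7↦4, 8↦7, 9↦10, 10↦2]  zeros at y ∈ {2}
  x = 3: [0↦9, 1↦2, 2↦6, 3↦10, 4↦3, 5↦7, 6↦0, 7↦4, 8↦8, 9↦1, 10↦5]  zeros at y ∈ {6}
  x = 4: [0↦4, 1↦9, 2↦3, 3↦8, 4↦2, 5↦7, 6↦1, 7↦6, 8↦0, 9↦5, 10↦10]  zeros at y ∈ {8}
  x = 5: [0↦1, 1↦7, 2↦2, 3↦8, 4↦3, 5↦9, 6↦4, 7↦10, 8↦5, 9↦0, 10↦6]  zeros at y ∈ {9}
  x = 6: [0↦0, 1↦7, 2↦3, 3↦10, 4↦6, 5↦2, 6↦9, 7↦5, 8↦1, 9↦8, 10↦4]  zeros at y ∈ {0}
  x = 7: [0↦1, 1↦9, 2↦6, 3↦3, 4↦0, 5↦8, 6↦5, 7↦2, 8↦10, 9↦7, 10↦4]  zeros at y ∈ {4}
  x = 8: [0↦4, 1↦2, 2↦0, 3↦9, 4↦7, 5↦5, 6↦3, 7↦1, 8↦10, 9↦8, 10↦6]  zeros at y ∈ {2}
  x = 9: [0↦9, 1↦8, 2↦7, 3↦6, 4↦5, 5↦4, 6↦3, 7↦2, 8↦1, 9↦0, 10↦10]  zeros at y ∈ {9}
  x = 10: [0↦5, 1↦5, 2↦5, 3↦5, 4↦5, 5↦5, 6↦5, 7↦5, 8↦5, 9↦5, 10↦5]  zeros at y ∈ ∅
Collecting zeros: affine points = {(0, 8), (1, 4), (2, 2), (3, 6), (4, 8), (5, 9), (6, 0), (7, 4), (8, 2), (9, 9)}.
Total count |C(F_11)_aff| = 10.


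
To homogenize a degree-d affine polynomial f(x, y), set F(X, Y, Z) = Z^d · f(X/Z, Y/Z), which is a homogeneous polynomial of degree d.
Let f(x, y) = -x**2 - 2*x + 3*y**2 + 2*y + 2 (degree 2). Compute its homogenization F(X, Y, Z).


F(X, Y, Z) = -X**2 - 2*X*Z + 3*Y**2 + 2*Y*Z + 2*Z**2

deg(f) = 2.
Substitute x = X/Z, y = Y/Z into f, then multiply by Z^2.
  monomial -1·x^2·y^0 ↦ -1·X^2·Y^0·Z^0.
  monomial -2·x^1·y^0 ↦ -2·X^1·Y^0·Z^1.
  monomial 3·x^0·y^2 ↦ 3·X^0·Y^2·Z^0.
  monomial 2·x^0·y^1 ↦ 2·X^0·Y^1·Z^1.
  monomial 2·x^0·y^0 ↦ 2·X^0·Y^0·Z^2.
Collecting: F(X, Y, Z) = -X**2 - 2*X*Z + 3*Y**2 + 2*Y*Z + 2*Z**2.


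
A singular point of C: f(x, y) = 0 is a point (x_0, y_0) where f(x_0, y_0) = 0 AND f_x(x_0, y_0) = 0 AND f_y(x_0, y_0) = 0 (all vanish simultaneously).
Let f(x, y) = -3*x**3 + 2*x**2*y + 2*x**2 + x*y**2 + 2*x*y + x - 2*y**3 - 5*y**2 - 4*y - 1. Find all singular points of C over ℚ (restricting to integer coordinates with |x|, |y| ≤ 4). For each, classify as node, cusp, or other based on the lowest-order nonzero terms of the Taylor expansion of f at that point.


Singular points: {(0, -1)}; classification: cusp.

Compute partial derivatives:
  f_x = -9*x**2 + 4*x*y + 4*x + y**2 + 2*y + 1.
  f_y = 2*x**2 + 2*x*y + 2*x - 6*y**2 - 10*y - 4.
Scan x_0 ∈ {−4, ..., 4}. For each x_0, f_y(x_0, y) is a polynomial in y; find its integer roots y ∈ {−4, ..., 4}, then test f_x and f at those candidates.
  x = -4: f_y(-4, y) = -6*y**2 - 18*y + 20; no integer root y with |y| ≤ 4.
  x = -3: f_y(-3, y) = -6*y**2 - 16*y + 8; no integer root y with |y| ≤ 4.
  x = -2: f_y(-2, y) = -6*y**2 - 14*y; vanishes at y ∈ {0}. (-2, 0): f_x = -43 ≠ 0.
  x = -1: f_y(-1, y) = -6*y**2 - 12*y - 4; no integer root y with |y| ≤ 4.
  x = 0: f_y(0, y) = -6*y**2 - 10*y - 4; vanishes at y ∈ {-1}. (0, -1): f_x = 0, f = 0 — SINGULAR.
  x = 1: f_y(1, y) = -6*y**2 - 8*y; vanishes at y ∈ {0}. (1, 0): f_x = -4 ≠ 0.
  x = 2: f_y(2, y) = -6*y**2 - 6*y + 8; no integer root y with |y| ≤ 4.
  x = 3: f_y(3, y) = -6*y**2 - 4*y + 20; no integer root y with |y| ≤ 4.
  x = 4: f_y(4, y) = -6*y**2 - 2*y + 36; no integer root y with |y| ≤ 4.
Only singular point on the grid: (0, -1).
Classify: substitute x = 0 + u, y = -1 + v and expand: f = -3*u**3 + 2*u**2*v + u*v**2 - 2*v**3 + v**2.
No constant or linear terms (consistent with a singular point). Quadratic part: v**2. Cubic part: -3*u**3 + 2*u**2*v + u*v**2 - 2*v**3.
The quadratic part v**2 is a perfect square, so there is a single (double) tangent line v = 0, i.e. y = -1. Restricting the cubic part to that line (v = 0) leaves -3*u**3 ≠ 0, so f is not divisible by v and the branch is v² ≈ 3*u**3 to lowest order — this is a cusp.
Classification: cusp.


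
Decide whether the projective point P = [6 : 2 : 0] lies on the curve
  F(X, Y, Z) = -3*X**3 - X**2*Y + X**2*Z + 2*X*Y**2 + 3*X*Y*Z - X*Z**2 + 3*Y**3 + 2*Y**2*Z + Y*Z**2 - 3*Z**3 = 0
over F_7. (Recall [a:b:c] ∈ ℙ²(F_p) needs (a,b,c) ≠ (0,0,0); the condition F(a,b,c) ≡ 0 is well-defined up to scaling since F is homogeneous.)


F(6,2,0) ≡ 3 (mod 7); P is NOT on the curve.

Evaluate F(6, 2, 0) term-by-term (mod 7).
  -3*X**3 ↦ -3·216·1·1 = -648
  -X**2*Y ↦ -1·36·2·1 = -72
  X**2*Z ↦ 1·36·1·0 = 0
  2*X*Y**2 ↦ 2·6·4·1 = 48
  3*X*Y*Z ↦ 3·6·2·0 = 0
  -X*Z**2 ↦ -1·6·1·0 = 0
  3*Y**3 ↦ 3·1·8·1 = 24
  2*Y**2*Z ↦ 2·1·4·0 = 0
  Y*Z**2 ↦ 1·1·2·0 = 0
  -3*Z**3 ↦ -3·1·1·0 = 0
Sum: F(6, 2, 0) = (-648) + (-72) + (0) + (48) + (0) + (0) + (24) + (0) + (0) + (0) = -648.
Reducing mod 7: -648 ≡ 3 (mod 7).
Since F(a, b, c) ≡ 3 ≠ 0 (mod 7), P does NOT lie on the curve.


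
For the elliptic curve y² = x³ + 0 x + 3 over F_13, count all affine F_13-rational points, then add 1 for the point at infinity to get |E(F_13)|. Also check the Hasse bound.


Affine points = {(0, 4), (0, 9), (1, 2), (1, 11), (3, 2), (3, 11), (9, 2), (9, 11)}; affine count = 8; |E(F_13)| = 9.

Discriminant check: Δ ∝ 4a³ + 27b² = 4·0³ + 27·3² = 4·0 + 27·9 ≡ 9 (mod 13). Nonzero ⇒ E is nonsingular.
For each x ∈ F_13, compute rhs = x³ + 0·x + 3 mod 13, then count y ∈ F_13 with y² ≡ rhs.
  x = 0: rhs = 3, matching y values: 4, 9 (2 points).
  x = 1: rhs = 4, matching y values: 2, 11 (2 points).
  x = 2: rhs = 11, matching y values: none (0 points).
  x = 3: rhs = 4, matching y values: 2, 11 (2 points).
  x = 4: rhs = 2, matching y values: none (0 points).
  x = 5: rhs = 11, matching y values: none (0 points).
  x = 6: rhs = 11, matching y values: none (0 points).
  x = 7: rhs = 8, matching y values: none (0 points).
  x = 8: rhs = 8, matching y values: none (0 points).
  x = 9: rhs = 4, matching y values: 2, 11 (2 points).
  x = 10: rhs = 2, matching y values: none (0 points).
  x = 11: rhs = 8, matching y values: none (0 points).
  x = 12: rhs = 2, matching y values: none (0 points).
Total affine count: 8.
Full point count |E(F_13)| = 8 + 1 = 9.
Hasse bound: |9 − (13+1)| = |-5| = 5 ≤ 2√13 ≈ 7.2111 ✓.


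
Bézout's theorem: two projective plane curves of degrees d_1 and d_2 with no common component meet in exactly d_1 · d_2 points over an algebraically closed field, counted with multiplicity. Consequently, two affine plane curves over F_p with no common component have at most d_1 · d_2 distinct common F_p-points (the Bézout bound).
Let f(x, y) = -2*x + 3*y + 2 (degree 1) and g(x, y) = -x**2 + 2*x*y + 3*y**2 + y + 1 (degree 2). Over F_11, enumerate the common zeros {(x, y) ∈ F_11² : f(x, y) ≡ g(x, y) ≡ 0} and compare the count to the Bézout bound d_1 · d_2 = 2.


Common zeros: {(1, 0)}; count = 1; Bézout bound = 2.

deg(f) = 1, deg(g) = 2, so Bézout bound = 2.
Scan x ∈ F_11. For each x, list the y ∈ F_11 with f(x, y) ≡ 0 and those with g(x, y) ≡ 0 (mod 11); the common zeros in that column are the intersection.
  x = 0: f ≡ 0 at y ∈ {3}; g ≡ 0 at y ∈ {9}; common: ∅.
  x = 1: f ≡ 0 at y ∈ {0}; g ≡ 0 at y ∈ {0, 10}; common: {0}.
  x = 2: f ≡ 0 at y ∈ {8}; g ≡ 0 at y ∈ ∅; common: ∅.
  x = 3: f ≡ 0 at y ∈ {5}; g ≡ 0 at y ∈ ∅; common: ∅.
  x = 4: f ≡ 0 at y ∈ {2}; g ≡ 0 at y ∈ ∅; common: ∅.
  x = 5: f ≡ 0 at y ∈ {10}; g ≡ 0 at y ∈ ∅; common: ∅.
  x = 6: f ≡ 0 at y ∈ {7}; g ≡ 0 at y ∈ ∅; common: ∅.
  x = 7: f ≡ 0 at y ∈ {4}; g ≡ 0 at y ∈ {8, 9}; common: ∅.
  x = 8: f ≡ 0 at y ∈ {1}; g ≡ 0 at y ∈ {10}; common: ∅.
  x = 9: f ≡ 0 at y ∈ {9}; g ≡ 0 at y ∈ {4, 8}; common: ∅.
  x = 10: f ≡ 0 at y ∈ {6}; g ≡ 0 at y ∈ {0, 4}; common: ∅.
Collecting: common zeros = {(1, 0)}, so the count is 1.
Comparison with the Bézout bound: 1 ≤ 2 = deg(f)·deg(g), as expected for curves with no common component (the affine F_11-count falls short of the bound because intersections may lie at infinity, over extension fields, or carry multiplicity).


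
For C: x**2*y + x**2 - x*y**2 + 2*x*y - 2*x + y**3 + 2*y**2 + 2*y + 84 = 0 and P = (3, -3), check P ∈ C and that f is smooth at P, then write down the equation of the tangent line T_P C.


Tangent line at P: -29*x + 50*y + 237 = 0.

Step 1: f(3, -3) = 0, so P lies on C.
Step 2: partial derivatives
  f_x(x, y) = 2*x*y + 2*x - y**2 + 2*y - 2, f_y(x, y) = x**2 - 2*x*y + 2*x + 3*y**2 + 4*y + 2.
  f_x(P) = -29, f_y(P) = 50 (gradient nonzero, so P is smooth).
Step 3: tangent line at P: -29·(x − 3) + 50·(y − -3) = 0.
Expanding: -29*x + 50*y + 237 = 0.


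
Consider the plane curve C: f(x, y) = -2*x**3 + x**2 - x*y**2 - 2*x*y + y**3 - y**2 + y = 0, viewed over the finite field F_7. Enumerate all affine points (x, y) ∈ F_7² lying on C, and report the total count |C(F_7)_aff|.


Affine F_7-points: {(0, 0), (0, 3), (0, 5), (2, 3), (3, 2), (4, 0), (4, 5), (5, 2), (6, 1)}; count = 9.

For each of the 49 pairs (x, y) ∈ F_7², evaluate f(x, y) mod 7. Record the zeros.
  x = 0: [0↦0, 1↦1, 2↦6, 3↦0, 4↦3, 5↦0, 6↦4]  zeros at y ∈ {0, 3, 5}
  x = 1: [0↦6, 1↦4, 2↦4, 3↦5, 4↦6, 5↦6, 6↦4]  zeros at y ∈ ∅
  x = 2: [0↦2, 1↦4, 2↦6, 3↦0, 4↦6, 5↦2, 6↦1]  zeros at y ∈ {3}
  x = 3: [0↦4, 1↦3, 2↦0, 3↦1, 4↦5, 5↦4, 6↦4]  zeros at y ∈ {2}
  x = 4: [0↦0, 1↦3, 2↦2, 3↦3, 4↦5, 5↦0, 6↦1]  zeros at y ∈ {0, 5}
  x = 5: [0↦6, 1↦6, 2↦0, 3↦1, 4↦1, 5↦6, 6↦1]  zeros at y ∈ {2}
  x = 6: [0↦3, 1↦0, 2↦3, 3↦4, 4↦2, 5↦3, 6↦6]  zeros at y ∈ {1}
Collecting zeros: affine points = {(0, 0), (0, 3), (0, 5), (2, 3), (3, 2), (4, 0), (4, 5), (5, 2), (6, 1)}.
Total count |C(F_7)_aff| = 9.


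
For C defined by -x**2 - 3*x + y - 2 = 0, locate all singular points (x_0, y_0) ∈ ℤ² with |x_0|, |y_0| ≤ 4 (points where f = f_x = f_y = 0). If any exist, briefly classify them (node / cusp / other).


No singular points in the scanned grid; C is smooth there.

Compute partial derivatives:
  f_x = -2*x - 3.
  f_y = 1.
f_y = 1 is a nonzero constant, so f_y never vanishes: no point (x, y) can satisfy f = f_x = f_y = 0. In particular no (x, y) ∈ {−4, ..., 4}² is singular; the curve is smooth.


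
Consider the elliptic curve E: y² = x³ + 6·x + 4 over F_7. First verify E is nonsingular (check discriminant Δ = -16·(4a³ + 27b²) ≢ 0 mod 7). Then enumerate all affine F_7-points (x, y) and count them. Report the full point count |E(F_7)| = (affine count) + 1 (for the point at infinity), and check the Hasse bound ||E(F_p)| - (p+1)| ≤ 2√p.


Affine points = {(0, 2), (0, 5), (1, 2), (1, 5), (3, 0), (4, 1), (4, 6), (6, 2), (6, 5)}; affine count = 9; |E(F_7)| = 10.

Discriminant check: Δ ∝ 4a³ + 27b² = 4·6³ + 27·4² = 4·216 + 27·16 ≡ 1 (mod 7). Nonzero ⇒ E is nonsingular.
For each x ∈ F_7, compute rhs = x³ + 6·x + 4 mod 7, then count y ∈ F_7 with y² ≡ rhs.
  x = 0: rhs = 4, matching y values: 2, 5 (2 points).
  x = 1: rhs = 4, matching y values: 2, 5 (2 points).
  x = 2: rhs = 3, matching y values: none (0 points).
  x = 3: rhs = 0, matching y values: 0 (1 points).
  x = 4: rhs = 1, matching y values: 1, 6 (2 points).
  x = 5: rhs = 5, matching y values: none (0 points).
  x = 6: rhs = 4, matching y values: 2, 5 (2 points).
Total affine count: 9.
Full point count |E(F_7)| = 9 + 1 = 10.
Hasse bound: |10 − (7+1)| = |2| = 2 ≤ 2√7 ≈ 5.2915 ✓.


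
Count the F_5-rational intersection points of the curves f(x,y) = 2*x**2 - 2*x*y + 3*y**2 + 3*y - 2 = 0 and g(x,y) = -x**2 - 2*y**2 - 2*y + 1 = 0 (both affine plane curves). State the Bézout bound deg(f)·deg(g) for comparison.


Common zeros: {(1, 0), (4, 0)}; count = 2; Bézout bound = 4.

deg(f) = 2, deg(g) = 2, so Bézout bound = 4.
Scan x ∈ F_5. For each x, list the y ∈ F_5 with f(x, y) ≡ 0 and those with g(x, y) ≡ 0 (mod 5); the common zeros in that column are the intersection.
  x = 0: f ≡ 0 at y ∈ ∅; g ≡ 0 at y ∈ ∅; common: ∅.
  x = 1: f ≡ 0 at y ∈ {0, 3}; g ≡ 0 at y ∈ {0, 4}; common: {0}.
  x = 2: f ≡ 0 at y ∈ {3, 4}; g ≡ 0 at y ∈ {2}; common: ∅.
  x = 3: f ≡ 0 at y ∈ ∅; g ≡ 0 at y ∈ {2}; common: ∅.
  x = 4: f ≡ 0 at y ∈ {0}; g ≡ 0 at y ∈ {0, 4}; common: {0}.
Collecting: common zeros = {(1, 0), (4, 0)}, so the count is 2.
Comparison with the Bézout bound: 2 ≤ 4 = deg(f)·deg(g), as expected for curves with no common component (the affine F_5-count falls short of the bound because intersections may lie at infinity, over extension fields, or carry multiplicity).


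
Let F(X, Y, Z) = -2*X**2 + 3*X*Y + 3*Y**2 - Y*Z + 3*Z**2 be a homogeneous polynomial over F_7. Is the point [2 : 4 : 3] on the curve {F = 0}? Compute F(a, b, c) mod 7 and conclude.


F(2,4,3) ≡ 2 (mod 7); P is NOT on the curve.

Evaluate F(2, 4, 3) term-by-term (mod 7).
  -2*X**2 ↦ -2·4·1·1 = -8
  3*X*Y ↦ 3·2·4·1 = 24
  3*Y**2 ↦ 3·1·16·1 = 48
  -Y*Z ↦ -1·1·4·3 = -12
  3*Z**2 ↦ 3·1·1·9 = 27
Sum: F(2, 4, 3) = (-8) + (24) + (48) + (-12) + (27) = 79.
Reducing mod 7: 79 ≡ 2 (mod 7).
Since F(a, b, c) ≡ 2 ≠ 0 (mod 7), P does NOT lie on the curve.


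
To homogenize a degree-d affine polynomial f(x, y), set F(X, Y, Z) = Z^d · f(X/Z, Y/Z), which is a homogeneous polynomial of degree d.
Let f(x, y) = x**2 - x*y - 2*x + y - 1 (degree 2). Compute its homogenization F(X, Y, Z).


F(X, Y, Z) = X**2 - X*Y - 2*X*Z + Y*Z - Z**2

deg(f) = 2.
Substitute x = X/Z, y = Y/Z into f, then multiply by Z^2.
  monomial 1·x^2·y^0 ↦ 1·X^2·Y^0·Z^0.
  monomial -1·x^1·y^1 ↦ -1·X^1·Y^1·Z^0.
  monomial -2·x^1·y^0 ↦ -2·X^1·Y^0·Z^1.
  monomial 1·x^0·y^1 ↦ 1·X^0·Y^1·Z^1.
  monomial -1·x^0·y^0 ↦ -1·X^0·Y^0·Z^2.
Collecting: F(X, Y, Z) = X**2 - X*Y - 2*X*Z + Y*Z - Z**2.


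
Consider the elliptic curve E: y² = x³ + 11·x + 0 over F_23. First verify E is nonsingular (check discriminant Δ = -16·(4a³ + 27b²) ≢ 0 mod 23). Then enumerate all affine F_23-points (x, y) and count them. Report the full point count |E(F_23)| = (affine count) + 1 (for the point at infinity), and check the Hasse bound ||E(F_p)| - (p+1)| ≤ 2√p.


Affine points = {(0, 0), (1, 9), (1, 14), (4, 4), (4, 19), (6, 11), (6, 12), (7, 11), (7, 12), (8, 5), (8, 18), (9, 0), (10, 11), (10, 12), (11, 7), (11, 16), (14, 0), (18, 2), (18, 21), (20, 3), (20, 20), (21, 4), (21, 19)}; affine count = 23; |E(F_23)| = 24.

Discriminant check: Δ ∝ 4a³ + 27b² = 4·11³ + 27·0² = 4·1331 + 27·0 ≡ 11 (mod 23). Nonzero ⇒ E is nonsingular.
For each x ∈ F_23, compute rhs = x³ + 11·x + 0 mod 23, then count y ∈ F_23 with y² ≡ rhs.
  x = 0: rhs = 0, matching y values: 0 (1 points).
  x = 1: rhs = 12, matching y values: 9, 14 (2 points).
  x = 2: rhs = 7, matching y values: none (0 points).
  x = 3: rhs = 14, matching y values: none (0 points).
  x = 4: rhs = 16, matching y values: 4, 19 (2 points).
  x = 5: rhs = 19, matching y values: none (0 points).
  x = 6: rhs = 6, matching y values: 11, 12 (2 points).
  x = 7: rhs = 6, matching y values: 11, 12 (2 points).
  x = 8: rhs = 2, matching y values: 5, 18 (2 points).
  x = 9: rhs = 0, matching y values: 0 (1 points).
  x = 10: rhs = 6, matching y values: 11, 12 (2 points).
  x = 11: rhs = 3, matching y values: 7, 16 (2 points).
  x = 12: rhs = 20, matching y values: none (0 points).
  x = 13: rhs = 17, matching y values: none (0 points).
  x = 14: rhs = 0, matching y values: 0 (1 points).
  x = 15: rhs = 21, matching y values: none (0 points).
  x = 16: rhs = 17, matching y values: none (0 points).
  x = 17: rhs = 17, matching y values: none (0 points).
  x = 18: rhs = 4, matching y values: 2, 21 (2 points).
  x = 19: rhs = 7, matching y values: none (0 points).
  x = 20: rhs = 9, matching y values: 3, 20 (2 points).
  x = 21: rhs = 16, matching y values: 4, 19 (2 points).
  x = 22: rhs = 11, matching y values: none (0 points).
Total affine count: 23.
Full point count |E(F_23)| = 23 + 1 = 24.
Hasse bound: |24 − (23+1)| = |0| = 0 ≤ 2√23 ≈ 9.5917 ✓.


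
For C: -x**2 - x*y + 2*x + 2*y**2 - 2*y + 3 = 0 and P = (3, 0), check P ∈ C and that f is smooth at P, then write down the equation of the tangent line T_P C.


Tangent line at P: -4*x - 5*y + 12 = 0.

Step 1: f(3, 0) = 0, so P lies on C.
Step 2: partial derivatives
  f_x(x, y) = -2*x - y + 2, f_y(x, y) = -x + 4*y - 2.
  f_x(P) = -4, f_y(P) = -5 (gradient nonzero, so P is smooth).
Step 3: tangent line at P: -4·(x − 3) + -5·(y − 0) = 0.
Expanding: -4*x - 5*y + 12 = 0.


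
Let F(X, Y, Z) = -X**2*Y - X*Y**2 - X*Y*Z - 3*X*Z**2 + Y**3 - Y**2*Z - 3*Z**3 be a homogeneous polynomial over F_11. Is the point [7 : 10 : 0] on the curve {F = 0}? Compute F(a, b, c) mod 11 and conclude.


F(7,10,0) ≡ 8 (mod 11); P is NOT on the curve.

Evaluate F(7, 10, 0) term-by-term (mod 11).
  -X**2*Y ↦ -1·49·10·1 = -490
  -X*Y**2 ↦ -1·7·100·1 = -700
  -X*Y*Z ↦ -1·7·10·0 = 0
  -3*X*Z**2 ↦ -3·7·1·0 = 0
  Y**3 ↦ 1·1·1000·1 = 1000
  -Y**2*Z ↦ -1·1·100·0 = 0
  -3*Z**3 ↦ -3·1·1·0 = 0
Sum: F(7, 10, 0) = (-490) + (-700) + (0) + (0) + (1000) + (0) + (0) = -190.
Reducing mod 11: -190 ≡ 8 (mod 11).
Since F(a, b, c) ≡ 8 ≠ 0 (mod 11), P does NOT lie on the curve.


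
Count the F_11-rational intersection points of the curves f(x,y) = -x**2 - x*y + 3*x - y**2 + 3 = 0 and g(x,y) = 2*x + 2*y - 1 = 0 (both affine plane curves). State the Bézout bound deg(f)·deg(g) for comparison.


Common zeros: {(0, 6), (9, 8)}; count = 2; Bézout bound = 2.

deg(f) = 2, deg(g) = 1, so Bézout bound = 2.
Scan x ∈ F_11. For each x, list the y ∈ F_11 with f(x, y) ≡ 0 and those with g(x, y) ≡ 0 (mod 11); the common zeros in that column are the intersection.
  x = 0: f ≡ 0 at y ∈ {5, 6}; g ≡ 0 at y ∈ {6}; common: {6}.
  x = 1: f ≡ 0 at y ∈ ∅; g ≡ 0 at y ∈ {5}; common: ∅.
  x = 2: f ≡ 0 at y ∈ ∅; g ≡ 0 at y ∈ {4}; common: ∅.
  x = 3: f ≡ 0 at y ∈ ∅; g ≡ 0 at y ∈ {3}; common: ∅.
  x = 4: f ≡ 0 at y ∈ {3, 4}; g ≡ 0 at y ∈ {2}; common: ∅.
  x = 5: f ≡ 0 at y ∈ ∅; g ≡ 0 at y ∈ {1}; common: ∅.
  x = 6: f ≡ 0 at y ∈ {1, 4}; g ≡ 0 at y ∈ {0}; common: ∅.
  x = 7: f ≡ 0 at y ∈ {1, 3}; g ≡ 0 at y ∈ {10}; common: ∅.
  x = 8: f ≡ 0 at y ∈ {6, 8}; g ≡ 0 at y ∈ {9}; common: ∅.
  x = 9: f ≡ 0 at y ∈ {5, 8}; g ≡ 0 at y ∈ {8}; common: {8}.
  x = 10: f ≡ 0 at y ∈ ∅; g ≡ 0 at y ∈ {7}; common: ∅.
Collecting: common zeros = {(0, 6), (9, 8)}, so the count is 2.
Comparison with the Bézout bound: 2 ≤ 2 = deg(f)·deg(g), as expected for curves with no common component (the bound is attained).


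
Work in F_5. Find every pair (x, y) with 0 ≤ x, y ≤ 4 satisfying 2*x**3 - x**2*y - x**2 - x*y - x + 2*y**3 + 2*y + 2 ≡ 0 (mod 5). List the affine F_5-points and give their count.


Affine F_5-points: {(1, 4), (2, 1), (2, 2), (3, 2), (4, 0), (4, 2), (4, 3)}; count = 7.

For each of the 25 pairs (x, y) ∈ F_5², evaluate f(x, y) mod 5. Record the zeros.
  x = 0: [0↦2, 1↦1, 2↦2, 3↦2, 4↦3]  zeros at y ∈ ∅
  x = 1: [0↦2, 1↦4, 2↦3, 3↦1, 4↦0]  zeros at y ∈ {4}
  x = 2: [0↦2, 1↦0, 2↦0, 3↦4, 4↦4]  zeros at y ∈ {1, 2}
  x = 3: [0↦4, 1↦1, 2↦0, 3↦3, 4↦2]  zeros at y ∈ {2}
  x = 4: [0↦0, 1↦4, 2↦0, 3↦0, 4↦1]  zeros at y ∈ {0, 2, 3}
Collecting zeros: affine points = {(1, 4), (2, 1), (2, 2), (3, 2), (4, 0), (4, 2), (4, 3)}.
Total count |C(F_5)_aff| = 7.


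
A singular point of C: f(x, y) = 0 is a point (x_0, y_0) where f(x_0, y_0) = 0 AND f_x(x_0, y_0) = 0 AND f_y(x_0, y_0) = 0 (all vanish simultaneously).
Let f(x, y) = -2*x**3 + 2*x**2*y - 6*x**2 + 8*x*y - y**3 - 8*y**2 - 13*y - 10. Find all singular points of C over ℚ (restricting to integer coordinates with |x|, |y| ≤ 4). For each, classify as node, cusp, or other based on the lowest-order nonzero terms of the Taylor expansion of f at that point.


Singular points: {(-2, -3)}; classification: cusp.

Compute partial derivatives:
  f_x = -6*x**2 + 4*x*y - 12*x + 8*y.
  f_y = 2*x**2 + 8*x - 3*y**2 - 16*y - 13.
Scan x_0 ∈ {−4, ..., 4}. For each x_0, f_y(x_0, y) is a polynomial in y; find its integer roots y ∈ {−4, ..., 4}, then test f_x and f at those candidates.
  x = -4: f_y(-4, y) = -3*y**2 - 16*y - 13; vanishes at y ∈ {-1}. (-4, -1): f_x = -40 ≠ 0.
  x = -3: f_y(-3, y) = -3*y**2 - 16*y - 19; no integer root y with |y| ≤ 4.
  x = -2: f_y(-2, y) = -3*y**2 - 16*y - 21; vanishes at y ∈ {-3}. (-2, -3): f_x = 0, f = 0 — SINGULAR.
  x = -1: f_y(-1, y) = -3*y**2 - 16*y - 19; no integer root y with |y| ≤ 4.
  x = 0: f_y(0, y) = -3*y**2 - 16*y - 13; vanishes at y ∈ {-1}. (0, -1): f_x = -8 ≠ 0.
  x = 1: f_y(1, y) = -3*y**2 - 16*y - 3; no integer root y with |y| ≤ 4.
  x = 2: f_y(2, y) = -3*y**2 - 16*y + 11; no integer root y with |y| ≤ 4.
  x = 3: f_y(3, y) = -3*y**2 - 16*y + 29; no integer root y with |y| ≤ 4.
  x = 4: f_y(4, y) = -3*y**2 - 16*y + 51; no integer root y with |y| ≤ 4.
Only singular point on the grid: (-2, -3).
Classify: substitute x = -2 + u, y = -3 + v and expand: f = -2*u**3 + 2*u**2*v - v**3 + v**2.
No constant or linear terms (consistent with a singular point). Quadratic part: v**2. Cubic part: -2*u**3 + 2*u**2*v - v**3.
The quadratic part v**2 is a perfect square, so there is a single (double) tangent line v = 0, i.e. y = -3. Restricting the cubic part to that line (v = 0) leaves -2*u**3 ≠ 0, so f is not divisible by v and the branch is v² ≈ 2*u**3 to lowest order — this is a cusp.
Classification: cusp.


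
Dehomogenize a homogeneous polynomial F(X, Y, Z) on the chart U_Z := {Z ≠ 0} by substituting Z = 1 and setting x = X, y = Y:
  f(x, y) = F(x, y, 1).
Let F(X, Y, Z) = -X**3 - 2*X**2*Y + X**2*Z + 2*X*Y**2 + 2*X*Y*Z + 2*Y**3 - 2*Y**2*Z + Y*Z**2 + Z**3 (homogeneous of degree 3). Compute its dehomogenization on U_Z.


f(x, y) = -x**3 - 2*x**2*y + x**2 + 2*x*y**2 + 2*x*y + 2*y**3 - 2*y**2 + y + 1

On U_Z we set Z = 1. Each monomial c·X^i·Y^j·Z^k in F becomes c·x^i·y^j·1^k = c·x^i·y^j.
Substituting Z = 1: F(X, Y, 1) = -x**3 - 2*x**2*y + x**2 + 2*x*y**2 + 2*x*y + 2*y**3 - 2*y**2 + y + 1.
Note: deg(f) ≤ deg(F) = 3; strict inequality happens when F is divisible by Z (lost terms).


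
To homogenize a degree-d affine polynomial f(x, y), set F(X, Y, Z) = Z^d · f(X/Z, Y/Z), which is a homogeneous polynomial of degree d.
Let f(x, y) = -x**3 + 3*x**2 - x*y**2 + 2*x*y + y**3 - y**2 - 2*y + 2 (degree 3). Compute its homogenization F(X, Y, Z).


F(X, Y, Z) = -X**3 + 3*X**2*Z - X*Y**2 + 2*X*Y*Z + Y**3 - Y**2*Z - 2*Y*Z**2 + 2*Z**3

deg(f) = 3.
Substitute x = X/Z, y = Y/Z into f, then multiply by Z^3.
  monomial -1·x^3·y^0 ↦ -1·X^3·Y^0·Z^0.
  monomial 3·x^2·y^0 ↦ 3·X^2·Y^0·Z^1.
  monomial -1·x^1·y^2 ↦ -1·X^1·Y^2·Z^0.
  monomial 2·x^1·y^1 ↦ 2·X^1·Y^1·Z^1.
  monomial 1·x^0·y^3 ↦ 1·X^0·Y^3·Z^0.
  monomial -1·x^0·y^2 ↦ -1·X^0·Y^2·Z^1.
  monomial -2·x^0·y^1 ↦ -2·X^0·Y^1·Z^2.
  monomial 2·x^0·y^0 ↦ 2·X^0·Y^0·Z^3.
Collecting: F(X, Y, Z) = -X**3 + 3*X**2*Z - X*Y**2 + 2*X*Y*Z + Y**3 - Y**2*Z - 2*Y*Z**2 + 2*Z**3.


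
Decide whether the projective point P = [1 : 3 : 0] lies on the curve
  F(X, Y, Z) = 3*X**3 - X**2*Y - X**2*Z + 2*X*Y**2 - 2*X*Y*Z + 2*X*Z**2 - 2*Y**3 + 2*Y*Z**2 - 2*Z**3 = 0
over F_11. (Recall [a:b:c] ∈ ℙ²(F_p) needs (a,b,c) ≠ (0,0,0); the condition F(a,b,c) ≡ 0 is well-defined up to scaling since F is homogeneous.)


F(1,3,0) ≡ 8 (mod 11); P is NOT on the curve.

Evaluate F(1, 3, 0) term-by-term (mod 11).
  3*X**3 ↦ 3·1·1·1 = 3
  -X**2*Y ↦ -1·1·3·1 = -3
  -X**2*Z ↦ -1·1·1·0 = 0
  2*X*Y**2 ↦ 2·1·9·1 = 18
  -2*X*Y*Z ↦ -2·1·3·0 = 0
  2*X*Z**2 ↦ 2·1·1·0 = 0
  -2*Y**3 ↦ -2·1·27·1 = -54
  2*Y*Z**2 ↦ 2·1·3·0 = 0
  -2*Z**3 ↦ -2·1·1·0 = 0
Sum: F(1, 3, 0) = (3) + (-3) + (0) + (18) + (0) + (0) + (-54) + (0) + (0) = -36.
Reducing mod 11: -36 ≡ 8 (mod 11).
Since F(a, b, c) ≡ 8 ≠ 0 (mod 11), P does NOT lie on the curve.


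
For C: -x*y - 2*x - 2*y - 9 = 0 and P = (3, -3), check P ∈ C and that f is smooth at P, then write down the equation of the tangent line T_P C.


Tangent line at P: x - 5*y - 18 = 0.

Step 1: f(3, -3) = 0, so P lies on C.
Step 2: partial derivatives
  f_x(x, y) = -y - 2, f_y(x, y) = -x - 2.
  f_x(P) = 1, f_y(P) = -5 (gradient nonzero, so P is smooth).
Step 3: tangent line at P: 1·(x − 3) + -5·(y − -3) = 0.
Expanding: x - 5*y - 18 = 0.


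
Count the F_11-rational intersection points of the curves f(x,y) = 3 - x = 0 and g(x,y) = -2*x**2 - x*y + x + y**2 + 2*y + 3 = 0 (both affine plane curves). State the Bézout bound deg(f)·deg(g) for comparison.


Common zeros: {(3, 4), (3, 8)}; count = 2; Bézout bound = 2.

deg(f) = 1, deg(g) = 2, so Bézout bound = 2.
Scan x ∈ F_11. For each x, list the y ∈ F_11 with f(x, y) ≡ 0 and those with g(x, y) ≡ 0 (mod 11); the common zeros in that column are the intersection.
  x = 0: f ≡ 0 at y ∈ ∅; g ≡ 0 at y ∈ {2, 7}; common: ∅.
  x = 1: f ≡ 0 at y ∈ ∅; g ≡ 0 at y ∈ {4, 6}; common: ∅.
  x = 2: f ≡ 0 at y ∈ ∅; g ≡ 0 at y ∈ {5, 6}; common: ∅.
  x = 3: f ≡ 0 at y ∈ {0, 1, 2, 3, 4, 5, 6, 7, 8, 9, 10}; g ≡ 0 at y ∈ {4, 8}; common: {4, 8}.
  x = 4: f ≡ 0 at y ∈ ∅; g ≡ 0 at y ∈ {3, 10}; common: ∅.
  x = 5: f ≡ 0 at y ∈ ∅; g ≡ 0 at y ∈ {1, 2}; common: ∅.
  x = 6: f ≡ 0 at y ∈ ∅; g ≡ 0 at y ∈ {1, 3}; common: ∅.
  x = 7: f ≡ 0 at y ∈ ∅; g ≡ 0 at y ∈ {0, 5}; common: ∅.
  x = 8: f ≡ 0 at y ∈ ∅; g ≡ 0 at y ∈ {7, 10}; common: ∅.
  x = 9: f ≡ 0 at y ∈ ∅; g ≡ 0 at y ∈ {9}; common: ∅.
  x = 10: f ≡ 0 at y ∈ ∅; g ≡ 0 at y ∈ {0, 8}; common: ∅.
Collecting: common zeros = {(3, 4), (3, 8)}, so the count is 2.
Comparison with the Bézout bound: 2 ≤ 2 = deg(f)·deg(g), as expected for curves with no common component (the bound is attained).


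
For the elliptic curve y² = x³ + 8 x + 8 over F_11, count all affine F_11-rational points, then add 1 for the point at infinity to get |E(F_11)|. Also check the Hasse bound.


Affine points = {(3, 2), (3, 9), (4, 4), (4, 7), (7, 0), (8, 1), (8, 10)}; affine count = 7; |E(F_11)| = 8.

Discriminant check: Δ ∝ 4a³ + 27b² = 4·8³ + 27·8² = 4·512 + 27·64 ≡ 3 (mod 11). Nonzero ⇒ E is nonsingular.
For each x ∈ F_11, compute rhs = x³ + 8·x + 8 mod 11, then count y ∈ F_11 with y² ≡ rhs.
  x = 0: rhs = 8, matching y values: none (0 points).
  x = 1: rhs = 6, matching y values: none (0 points).
  x = 2: rhs = 10, matching y values: none (0 points).
  x = 3: rhs = 4, matching y values: 2, 9 (2 points).
  x = 4: rhs = 5, matching y values: 4, 7 (2 points).
  x = 5: rhs = 8, matching y values: none (0 points).
  x = 6: rhs = 8, matching y values: none (0 points).
  x = 7: rhs = 0, matching y values: 0 (1 points).
  x = 8: rhs = 1, matching y values: 1, 10 (2 points).
  x = 9: rhs = 6, matching y values: none (0 points).
  x = 10: rhs = 10, matching y values: none (0 points).
Total affine count: 7.
Full point count |E(F_11)| = 7 + 1 = 8.
Hasse bound: |8 − (11+1)| = |-4| = 4 ≤ 2√11 ≈ 6.6332 ✓.


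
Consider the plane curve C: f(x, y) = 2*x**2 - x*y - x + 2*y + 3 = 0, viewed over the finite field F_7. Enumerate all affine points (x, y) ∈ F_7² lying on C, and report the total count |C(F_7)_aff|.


Affine F_7-points: {(0, 2), (1, 3), (3, 4), (4, 5), (5, 2), (6, 5)}; count = 6.

For each of the 49 pairs (x, y) ∈ F_7², evaluate f(x, y) mod 7. Record the zeros.
  x = 0: [0↦3, 1↦5, 2↦0, 3↦2, 4↦4, 5↦6, 6↦1]  zeros at y ∈ {2}
  x = 1: [0↦4, 1↦5, 2↦6, 3↦0, 4↦1, 5↦2, 6↦3]  zeros at y ∈ {3}
  x = 2: [0↦2, 1↦2, 2↦2, 3↦2, 4↦2, 5↦2, 6↦2]  zeros at y ∈ ∅
  x = 3: [0↦4, 1↦3, 2↦2, 3↦1, 4↦0, 5↦6, 6↦5]  zeros at y ∈ {4}
  x = 4: [0↦3, 1↦1, 2↦6, 3↦4, 4↦2, 5↦0, 6↦5]  zeros at y ∈ {5}
  x = 5: [0↦6, 1↦3, 2↦0, 3↦4, 4↦1, 5↦5, 6↦2]  zeros at y ∈ {2}
  x = 6: [0↦6, 1↦2, 2↦5, 3↦1, 4↦4, 5↦0, 6↦3]  zeros at y ∈ {5}
Collecting zeros: affine points = {(0, 2), (1, 3), (3, 4), (4, 5), (5, 2), (6, 5)}.
Total count |C(F_7)_aff| = 6.


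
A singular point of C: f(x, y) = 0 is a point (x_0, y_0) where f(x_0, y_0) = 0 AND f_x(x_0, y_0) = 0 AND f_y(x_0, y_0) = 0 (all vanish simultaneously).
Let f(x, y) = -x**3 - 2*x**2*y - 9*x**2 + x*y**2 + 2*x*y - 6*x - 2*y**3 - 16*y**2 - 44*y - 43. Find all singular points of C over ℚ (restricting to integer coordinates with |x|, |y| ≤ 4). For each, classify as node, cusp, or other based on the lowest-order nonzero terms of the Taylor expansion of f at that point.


Singular points: {(-1, -3)}; classification: cusp.

Compute partial derivatives:
  f_x = -3*x**2 - 4*x*y - 18*x + y**2 + 2*y - 6.
  f_y = -2*x**2 + 2*x*y + 2*x - 6*y**2 - 32*y - 44.
Scan x_0 ∈ {−4, ..., 4}. For each x_0, f_y(x_0, y) is a polynomial in y; find its integer roots y ∈ {−4, ..., 4}, then test f_x and f at those candidates.
  x = -4: f_y(-4, y) = -6*y**2 - 40*y - 84; no integer root y with |y| ≤ 4.
  x = -3: f_y(-3, y) = -6*y**2 - 38*y - 68; no integer root y with |y| ≤ 4.
  x = -2: f_y(-2, y) = -6*y**2 - 36*y - 56; no integer root y with |y| ≤ 4.
  x = -1: f_y(-1, y) = -6*y**2 - 34*y - 48; vanishes at y ∈ {-3}. (-1, -3): f_x = 0, f = 0 — SINGULAR.
  x = 0: f_y(0, y) = -6*y**2 - 32*y - 44; no integer root y with |y| ≤ 4.
  x = 1: f_y(1, y) = -6*y**2 - 30*y - 44; no integer root y with |y| ≤ 4.
  x = 2: f_y(2, y) = -6*y**2 - 28*y - 48; no integer root y with |y| ≤ 4.
  x = 3: f_y(3, y) = -6*y**2 - 26*y - 56; no integer root y with |y| ≤ 4.
  x = 4: f_y(4, y) = -6*y**2 - 24*y - 68; no integer root y with |y| ≤ 4.
Only singular point on the grid: (-1, -3).
Classify: substitute x = -1 + u, y = -3 + v and expand: f = -u**3 - 2*u**2*v + u*v**2 - 2*v**3 + v**2.
No constant or linear terms (consistent with a singular point). Quadratic part: v**2. Cubic part: -u**3 - 2*u**2*v + u*v**2 - 2*v**3.
The quadratic part v**2 is a perfect square, so there is a single (double) tangent line v = 0, i.e. y = -3. Restricting the cubic part to that line (v = 0) leaves -u**3 ≠ 0, so f is not divisible by v and the branch is v² ≈ u**3 to lowest order — this is a cusp.
Classification: cusp.


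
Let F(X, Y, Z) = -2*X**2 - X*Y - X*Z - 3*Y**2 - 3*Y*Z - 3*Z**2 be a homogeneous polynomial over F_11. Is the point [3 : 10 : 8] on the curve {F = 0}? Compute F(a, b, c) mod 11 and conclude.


F(3,10,8) ≡ 10 (mod 11); P is NOT on the curve.

Evaluate F(3, 10, 8) term-by-term (mod 11).
  -2*X**2 ↦ -2·9·1·1 = -18
  -X*Y ↦ -1·3·10·1 = -30
  -X*Z ↦ -1·3·1·8 = -24
  -3*Y**2 ↦ -3·1·100·1 = -300
  -3*Y*Z ↦ -3·1·10·8 = -240
  -3*Z**2 ↦ -3·1·1·64 = -192
Sum: F(3, 10, 8) = (-18) + (-30) + (-24) + (-300) + (-240) + (-192) = -804.
Reducing mod 11: -804 ≡ 10 (mod 11).
Since F(a, b, c) ≡ 10 ≠ 0 (mod 11), P does NOT lie on the curve.


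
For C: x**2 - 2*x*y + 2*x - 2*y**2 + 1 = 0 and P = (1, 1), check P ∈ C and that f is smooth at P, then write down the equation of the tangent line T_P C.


Tangent line at P: 2*x - 6*y + 4 = 0.

Step 1: f(1, 1) = 0, so P lies on C.
Step 2: partial derivatives
  f_x(x, y) = 2*x - 2*y + 2, f_y(x, y) = -2*x - 4*y.
  f_x(P) = 2, f_y(P) = -6 (gradient nonzero, so P is smooth).
Step 3: tangent line at P: 2·(x − 1) + -6·(y − 1) = 0.
Expanding: 2*x - 6*y + 4 = 0.


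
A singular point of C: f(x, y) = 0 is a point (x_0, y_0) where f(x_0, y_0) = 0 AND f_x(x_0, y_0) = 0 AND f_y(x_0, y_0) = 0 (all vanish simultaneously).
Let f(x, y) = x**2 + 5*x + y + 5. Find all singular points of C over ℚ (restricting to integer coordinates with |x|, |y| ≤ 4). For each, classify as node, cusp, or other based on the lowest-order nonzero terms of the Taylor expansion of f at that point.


No singular points in the scanned grid; C is smooth there.

Compute partial derivatives:
  f_x = 2*x + 5.
  f_y = 1.
f_y = 1 is a nonzero constant, so f_y never vanishes: no point (x, y) can satisfy f = f_x = f_y = 0. In particular no (x, y) ∈ {−4, ..., 4}² is singular; the curve is smooth.


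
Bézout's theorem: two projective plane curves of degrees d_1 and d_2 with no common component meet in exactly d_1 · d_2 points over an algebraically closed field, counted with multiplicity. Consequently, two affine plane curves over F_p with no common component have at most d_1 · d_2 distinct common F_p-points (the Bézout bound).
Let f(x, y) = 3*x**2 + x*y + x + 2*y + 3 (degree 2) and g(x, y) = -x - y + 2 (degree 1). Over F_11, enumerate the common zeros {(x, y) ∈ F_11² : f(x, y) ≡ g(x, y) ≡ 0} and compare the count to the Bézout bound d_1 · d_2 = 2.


Common zeros: {(8, 5)}; count = 1; Bézout bound = 2.

deg(f) = 2, deg(g) = 1, so Bézout bound = 2.
Scan x ∈ F_11. For each x, list the y ∈ F_11 with f(x, y) ≡ 0 and those with g(x, y) ≡ 0 (mod 11); the common zeros in that column are the intersection.
  x = 0: f ≡ 0 at y ∈ {4}; g ≡ 0 at y ∈ {2}; common: ∅.
  x = 1: f ≡ 0 at y ∈ {5}; g ≡ 0 at y ∈ {1}; common: ∅.
  x = 2: f ≡ 0 at y ∈ {4}; g ≡ 0 at y ∈ {0}; common: ∅.
  x = 3: f ≡ 0 at y ∈ {0}; g ≡ 0 at y ∈ {10}; common: ∅.
  x = 4: f ≡ 0 at y ∈ {0}; g ≡ 0 at y ∈ {9}; common: ∅.
  x = 5: f ≡ 0 at y ∈ {7}; g ≡ 0 at y ∈ {8}; common: ∅.
  x = 6: f ≡ 0 at y ∈ {6}; g ≡ 0 at y ∈ {7}; common: ∅.
  x = 7: f ≡ 0 at y ∈ {7}; g ≡ 0 at y ∈ {6}; common: ∅.
  x = 8: f ≡ 0 at y ∈ {5}; g ≡ 0 at y ∈ {5}; common: {5}.
  x = 9: f ≡ 0 at y ∈ ∅; g ≡ 0 at y ∈ {4}; common: ∅.
  x = 10: f ≡ 0 at y ∈ {6}; g ≡ 0 at y ∈ {3}; common: ∅.
Collecting: common zeros = {(8, 5)}, so the count is 1.
Comparison with the Bézout bound: 1 ≤ 2 = deg(f)·deg(g), as expected for curves with no common component (the affine F_11-count falls short of the bound because intersections may lie at infinity, over extension fields, or carry multiplicity).


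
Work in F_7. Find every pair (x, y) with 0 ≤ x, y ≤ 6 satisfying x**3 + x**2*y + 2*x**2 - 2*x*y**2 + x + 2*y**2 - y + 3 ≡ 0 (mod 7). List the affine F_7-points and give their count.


Affine F_7-points: {(1, 0), (1, 1), (1, 2), (1, 3), (1, 4), (1, 5), (1, 6), (2, 0), (2, 5), (4, 1), (4, 5), (6, 1), (6, 6)}; count = 13.

For each of the 49 pairs (x, y) ∈ F_7², evaluate f(x, y) mod 7. Record the zeros.
  x = 0: [0↦3, 1↦4, 2↦2, 3↦4, 4↦3, 5↦6, 6↦6]  zeros at y ∈ ∅
  x = 1: [0↦0, 1↦0, 2↦0, 3↦0, 4↦0, 5↦0, 6↦0]  zeros at y ∈ {0, 1, 2, 3, 4, 5, 6}
  x = 2: [0↦0, 1↦1, 2↦5, 3↦5, 4↦1, 5↦0, 6↦2]  zeros at y ∈ {0, 5}
  x = 3: [0↦2, 1↦6, 2↦2, 3↦4, 4↦5, 5↦5, 6↦4]  zeros at y ∈ ∅
  x = 4: [0↦5, 1↦0, 2↦4, 3↦3, 4↦4, 5↦0, 6↦5]  zeros at y ∈ {1, 5}
  x = 5: [0↦1, 1↦3, 2↦3, 3↦1, 4↦4, 5↦5, 6↦4]  zeros at y ∈ ∅
  x = 6: [0↦3, 1↦0, 2↦5, 3↦4, 4↦4, 5↦5, 6↦0]  zeros at y ∈ {1, 6}
Collecting zeros: affine points = {(1, 0), (1, 1), (1, 2), (1, 3), (1, 4), (1, 5), (1, 6), (2, 0), (2, 5), (4, 1), (4, 5), (6, 1), (6, 6)}.
Total count |C(F_7)_aff| = 13.


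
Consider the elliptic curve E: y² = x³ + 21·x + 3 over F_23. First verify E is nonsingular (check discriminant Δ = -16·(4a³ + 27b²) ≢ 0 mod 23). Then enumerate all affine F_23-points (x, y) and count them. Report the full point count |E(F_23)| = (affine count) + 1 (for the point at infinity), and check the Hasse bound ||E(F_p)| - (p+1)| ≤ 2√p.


Affine points = {(0, 7), (0, 16), (1, 5), (1, 18), (3, 1), (3, 22), (4, 6), (4, 17), (5, 7), (5, 16), (6, 0), (8, 4), (8, 19), (9, 1), (9, 22), (11, 1), (11, 22), (13, 9), (13, 14), (15, 6), (15, 17), (17, 11), (17, 12), (18, 7), (18, 16), (19, 4), (19, 19), (22, 2), (22, 21)}; affine count = 29; |E(F_23)| = 30.

Discriminant check: Δ ∝ 4a³ + 27b² = 4·21³ + 27·3² = 4·9261 + 27·9 ≡ 4 (mod 23). Nonzero ⇒ E is nonsingular.
For each x ∈ F_23, compute rhs = x³ + 21·x + 3 mod 23, then count y ∈ F_23 with y² ≡ rhs.
  x = 0: rhs = 3, matching y values: 7, 16 (2 points).
  x = 1: rhs = 2, matching y values: 5, 18 (2 points).
  x = 2: rhs = 7, matching y values: none (0 points).
  x = 3: rhs = 1, matching y values: 1, 22 (2 points).
  x = 4: rhs = 13, matching y values: 6, 17 (2 points).
  x = 5: rhs = 3, matching y values: 7, 16 (2 points).
  x = 6: rhs = 0, matching y values: 0 (1 points).
  x = 7: rhs = 10, matching y values: none (0 points).
  x = 8: rhs = 16, matching y values: 4, 19 (2 points).
  x = 9: rhs = 1, matching y values: 1, 22 (2 points).
  x = 10: rhs = 17, matching y values: none (0 points).
  x = 11: rhs = 1, matching y values: 1, 22 (2 points).
  x = 12: rhs = 5, matching y values: none (0 points).
  x = 13: rhs = 12, matching y values: 9, 14 (2 points).
  x = 14: rhs = 5, matching y values: none (0 points).
  x = 15: rhs = 13, matching y values: 6, 17 (2 points).
  x = 16: rhs = 19, matching y values: none (0 points).
  x = 17: rhs = 6, matching y values: 11, 12 (2 points).
  x = 18: rhs = 3, matching y values: 7, 16 (2 points).
  x = 19: rhs = 16, matching y values: 4, 19 (2 points).
  x = 20: rhs = 5, matching y values: none (0 points).
  x = 21: rhs = 22, matching y values: none (0 points).
  x = 22: rhs = 4, matching y values: 2, 21 (2 points).
Total affine count: 29.
Full point count |E(F_23)| = 29 + 1 = 30.
Hasse bound: |30 − (23+1)| = |6| = 6 ≤ 2√23 ≈ 9.5917 ✓.
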